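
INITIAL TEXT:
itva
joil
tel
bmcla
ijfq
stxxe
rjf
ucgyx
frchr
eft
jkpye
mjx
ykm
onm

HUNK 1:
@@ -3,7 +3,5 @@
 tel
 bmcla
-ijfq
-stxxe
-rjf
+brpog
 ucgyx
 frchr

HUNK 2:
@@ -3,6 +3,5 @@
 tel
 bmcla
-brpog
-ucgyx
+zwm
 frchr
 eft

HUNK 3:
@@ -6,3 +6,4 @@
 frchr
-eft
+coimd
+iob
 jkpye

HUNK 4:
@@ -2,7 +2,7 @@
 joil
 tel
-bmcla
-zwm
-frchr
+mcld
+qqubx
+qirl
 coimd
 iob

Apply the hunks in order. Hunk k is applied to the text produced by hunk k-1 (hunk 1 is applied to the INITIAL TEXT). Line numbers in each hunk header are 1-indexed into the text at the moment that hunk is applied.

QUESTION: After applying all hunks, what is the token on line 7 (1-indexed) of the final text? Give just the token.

Answer: coimd

Derivation:
Hunk 1: at line 3 remove [ijfq,stxxe,rjf] add [brpog] -> 12 lines: itva joil tel bmcla brpog ucgyx frchr eft jkpye mjx ykm onm
Hunk 2: at line 3 remove [brpog,ucgyx] add [zwm] -> 11 lines: itva joil tel bmcla zwm frchr eft jkpye mjx ykm onm
Hunk 3: at line 6 remove [eft] add [coimd,iob] -> 12 lines: itva joil tel bmcla zwm frchr coimd iob jkpye mjx ykm onm
Hunk 4: at line 2 remove [bmcla,zwm,frchr] add [mcld,qqubx,qirl] -> 12 lines: itva joil tel mcld qqubx qirl coimd iob jkpye mjx ykm onm
Final line 7: coimd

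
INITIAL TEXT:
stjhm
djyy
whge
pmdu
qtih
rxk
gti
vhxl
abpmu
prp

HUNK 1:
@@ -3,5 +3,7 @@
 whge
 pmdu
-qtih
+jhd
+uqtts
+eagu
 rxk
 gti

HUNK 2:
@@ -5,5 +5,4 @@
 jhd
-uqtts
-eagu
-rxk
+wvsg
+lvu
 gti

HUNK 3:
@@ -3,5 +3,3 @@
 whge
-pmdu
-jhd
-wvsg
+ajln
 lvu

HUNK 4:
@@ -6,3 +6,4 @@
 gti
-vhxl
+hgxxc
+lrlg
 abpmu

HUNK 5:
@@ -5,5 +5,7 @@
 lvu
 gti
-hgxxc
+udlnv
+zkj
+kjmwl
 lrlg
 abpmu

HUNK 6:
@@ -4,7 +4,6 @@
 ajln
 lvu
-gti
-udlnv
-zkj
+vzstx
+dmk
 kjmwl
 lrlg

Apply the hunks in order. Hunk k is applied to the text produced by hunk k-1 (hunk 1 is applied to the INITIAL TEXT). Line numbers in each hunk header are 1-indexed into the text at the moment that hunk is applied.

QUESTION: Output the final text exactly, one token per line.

Answer: stjhm
djyy
whge
ajln
lvu
vzstx
dmk
kjmwl
lrlg
abpmu
prp

Derivation:
Hunk 1: at line 3 remove [qtih] add [jhd,uqtts,eagu] -> 12 lines: stjhm djyy whge pmdu jhd uqtts eagu rxk gti vhxl abpmu prp
Hunk 2: at line 5 remove [uqtts,eagu,rxk] add [wvsg,lvu] -> 11 lines: stjhm djyy whge pmdu jhd wvsg lvu gti vhxl abpmu prp
Hunk 3: at line 3 remove [pmdu,jhd,wvsg] add [ajln] -> 9 lines: stjhm djyy whge ajln lvu gti vhxl abpmu prp
Hunk 4: at line 6 remove [vhxl] add [hgxxc,lrlg] -> 10 lines: stjhm djyy whge ajln lvu gti hgxxc lrlg abpmu prp
Hunk 5: at line 5 remove [hgxxc] add [udlnv,zkj,kjmwl] -> 12 lines: stjhm djyy whge ajln lvu gti udlnv zkj kjmwl lrlg abpmu prp
Hunk 6: at line 4 remove [gti,udlnv,zkj] add [vzstx,dmk] -> 11 lines: stjhm djyy whge ajln lvu vzstx dmk kjmwl lrlg abpmu prp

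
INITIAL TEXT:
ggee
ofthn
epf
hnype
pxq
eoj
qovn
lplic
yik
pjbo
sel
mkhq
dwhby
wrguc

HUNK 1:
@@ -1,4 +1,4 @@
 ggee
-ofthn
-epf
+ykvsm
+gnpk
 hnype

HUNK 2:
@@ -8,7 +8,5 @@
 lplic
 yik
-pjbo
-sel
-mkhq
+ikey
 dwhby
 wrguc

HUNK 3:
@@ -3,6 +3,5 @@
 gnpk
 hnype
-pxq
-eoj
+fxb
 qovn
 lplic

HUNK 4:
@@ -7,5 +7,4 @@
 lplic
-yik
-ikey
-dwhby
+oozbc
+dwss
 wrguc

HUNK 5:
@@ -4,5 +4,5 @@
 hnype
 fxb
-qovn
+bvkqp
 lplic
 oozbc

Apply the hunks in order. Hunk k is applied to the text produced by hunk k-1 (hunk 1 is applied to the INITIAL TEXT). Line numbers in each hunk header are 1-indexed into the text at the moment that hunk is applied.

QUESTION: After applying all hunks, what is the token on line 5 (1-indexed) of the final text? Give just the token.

Answer: fxb

Derivation:
Hunk 1: at line 1 remove [ofthn,epf] add [ykvsm,gnpk] -> 14 lines: ggee ykvsm gnpk hnype pxq eoj qovn lplic yik pjbo sel mkhq dwhby wrguc
Hunk 2: at line 8 remove [pjbo,sel,mkhq] add [ikey] -> 12 lines: ggee ykvsm gnpk hnype pxq eoj qovn lplic yik ikey dwhby wrguc
Hunk 3: at line 3 remove [pxq,eoj] add [fxb] -> 11 lines: ggee ykvsm gnpk hnype fxb qovn lplic yik ikey dwhby wrguc
Hunk 4: at line 7 remove [yik,ikey,dwhby] add [oozbc,dwss] -> 10 lines: ggee ykvsm gnpk hnype fxb qovn lplic oozbc dwss wrguc
Hunk 5: at line 4 remove [qovn] add [bvkqp] -> 10 lines: ggee ykvsm gnpk hnype fxb bvkqp lplic oozbc dwss wrguc
Final line 5: fxb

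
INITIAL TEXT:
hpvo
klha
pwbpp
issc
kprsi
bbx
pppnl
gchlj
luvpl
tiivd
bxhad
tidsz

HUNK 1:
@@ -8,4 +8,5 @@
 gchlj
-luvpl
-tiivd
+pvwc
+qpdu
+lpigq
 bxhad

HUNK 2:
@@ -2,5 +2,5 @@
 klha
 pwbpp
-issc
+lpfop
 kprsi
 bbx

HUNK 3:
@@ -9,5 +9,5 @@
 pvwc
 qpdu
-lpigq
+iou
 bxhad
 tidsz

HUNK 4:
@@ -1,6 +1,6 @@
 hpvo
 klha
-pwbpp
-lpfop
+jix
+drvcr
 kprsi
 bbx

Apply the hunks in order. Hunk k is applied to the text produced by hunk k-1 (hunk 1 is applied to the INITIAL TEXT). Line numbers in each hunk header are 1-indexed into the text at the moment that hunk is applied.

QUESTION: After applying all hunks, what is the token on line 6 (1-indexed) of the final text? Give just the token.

Answer: bbx

Derivation:
Hunk 1: at line 8 remove [luvpl,tiivd] add [pvwc,qpdu,lpigq] -> 13 lines: hpvo klha pwbpp issc kprsi bbx pppnl gchlj pvwc qpdu lpigq bxhad tidsz
Hunk 2: at line 2 remove [issc] add [lpfop] -> 13 lines: hpvo klha pwbpp lpfop kprsi bbx pppnl gchlj pvwc qpdu lpigq bxhad tidsz
Hunk 3: at line 9 remove [lpigq] add [iou] -> 13 lines: hpvo klha pwbpp lpfop kprsi bbx pppnl gchlj pvwc qpdu iou bxhad tidsz
Hunk 4: at line 1 remove [pwbpp,lpfop] add [jix,drvcr] -> 13 lines: hpvo klha jix drvcr kprsi bbx pppnl gchlj pvwc qpdu iou bxhad tidsz
Final line 6: bbx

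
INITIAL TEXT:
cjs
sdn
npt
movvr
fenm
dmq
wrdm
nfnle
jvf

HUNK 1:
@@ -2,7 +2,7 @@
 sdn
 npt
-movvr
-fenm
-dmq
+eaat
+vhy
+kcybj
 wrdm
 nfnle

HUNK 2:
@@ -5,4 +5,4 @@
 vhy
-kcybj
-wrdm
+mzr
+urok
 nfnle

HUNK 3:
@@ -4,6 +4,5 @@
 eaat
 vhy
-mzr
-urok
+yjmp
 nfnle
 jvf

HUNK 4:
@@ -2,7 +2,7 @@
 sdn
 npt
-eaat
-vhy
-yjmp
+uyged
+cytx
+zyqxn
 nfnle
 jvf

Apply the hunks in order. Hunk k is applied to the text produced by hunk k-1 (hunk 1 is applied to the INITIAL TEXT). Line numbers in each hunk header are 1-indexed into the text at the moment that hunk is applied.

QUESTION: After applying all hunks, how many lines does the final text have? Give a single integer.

Answer: 8

Derivation:
Hunk 1: at line 2 remove [movvr,fenm,dmq] add [eaat,vhy,kcybj] -> 9 lines: cjs sdn npt eaat vhy kcybj wrdm nfnle jvf
Hunk 2: at line 5 remove [kcybj,wrdm] add [mzr,urok] -> 9 lines: cjs sdn npt eaat vhy mzr urok nfnle jvf
Hunk 3: at line 4 remove [mzr,urok] add [yjmp] -> 8 lines: cjs sdn npt eaat vhy yjmp nfnle jvf
Hunk 4: at line 2 remove [eaat,vhy,yjmp] add [uyged,cytx,zyqxn] -> 8 lines: cjs sdn npt uyged cytx zyqxn nfnle jvf
Final line count: 8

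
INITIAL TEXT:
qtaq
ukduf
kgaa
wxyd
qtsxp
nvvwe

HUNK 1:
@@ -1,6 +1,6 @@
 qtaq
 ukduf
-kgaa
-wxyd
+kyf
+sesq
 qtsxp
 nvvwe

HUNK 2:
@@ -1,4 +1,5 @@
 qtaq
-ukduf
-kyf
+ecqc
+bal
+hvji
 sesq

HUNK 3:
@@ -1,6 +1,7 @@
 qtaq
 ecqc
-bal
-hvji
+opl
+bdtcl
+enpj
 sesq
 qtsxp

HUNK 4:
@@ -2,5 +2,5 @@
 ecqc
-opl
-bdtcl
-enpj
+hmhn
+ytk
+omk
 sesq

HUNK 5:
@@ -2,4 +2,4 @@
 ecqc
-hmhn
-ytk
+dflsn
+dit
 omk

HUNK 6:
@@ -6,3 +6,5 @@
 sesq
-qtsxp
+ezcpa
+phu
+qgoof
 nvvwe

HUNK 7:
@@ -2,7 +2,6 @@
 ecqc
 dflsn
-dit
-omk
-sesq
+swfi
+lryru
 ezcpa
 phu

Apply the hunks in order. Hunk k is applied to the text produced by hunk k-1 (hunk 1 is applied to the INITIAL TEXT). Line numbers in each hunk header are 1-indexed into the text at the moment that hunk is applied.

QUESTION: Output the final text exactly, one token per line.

Answer: qtaq
ecqc
dflsn
swfi
lryru
ezcpa
phu
qgoof
nvvwe

Derivation:
Hunk 1: at line 1 remove [kgaa,wxyd] add [kyf,sesq] -> 6 lines: qtaq ukduf kyf sesq qtsxp nvvwe
Hunk 2: at line 1 remove [ukduf,kyf] add [ecqc,bal,hvji] -> 7 lines: qtaq ecqc bal hvji sesq qtsxp nvvwe
Hunk 3: at line 1 remove [bal,hvji] add [opl,bdtcl,enpj] -> 8 lines: qtaq ecqc opl bdtcl enpj sesq qtsxp nvvwe
Hunk 4: at line 2 remove [opl,bdtcl,enpj] add [hmhn,ytk,omk] -> 8 lines: qtaq ecqc hmhn ytk omk sesq qtsxp nvvwe
Hunk 5: at line 2 remove [hmhn,ytk] add [dflsn,dit] -> 8 lines: qtaq ecqc dflsn dit omk sesq qtsxp nvvwe
Hunk 6: at line 6 remove [qtsxp] add [ezcpa,phu,qgoof] -> 10 lines: qtaq ecqc dflsn dit omk sesq ezcpa phu qgoof nvvwe
Hunk 7: at line 2 remove [dit,omk,sesq] add [swfi,lryru] -> 9 lines: qtaq ecqc dflsn swfi lryru ezcpa phu qgoof nvvwe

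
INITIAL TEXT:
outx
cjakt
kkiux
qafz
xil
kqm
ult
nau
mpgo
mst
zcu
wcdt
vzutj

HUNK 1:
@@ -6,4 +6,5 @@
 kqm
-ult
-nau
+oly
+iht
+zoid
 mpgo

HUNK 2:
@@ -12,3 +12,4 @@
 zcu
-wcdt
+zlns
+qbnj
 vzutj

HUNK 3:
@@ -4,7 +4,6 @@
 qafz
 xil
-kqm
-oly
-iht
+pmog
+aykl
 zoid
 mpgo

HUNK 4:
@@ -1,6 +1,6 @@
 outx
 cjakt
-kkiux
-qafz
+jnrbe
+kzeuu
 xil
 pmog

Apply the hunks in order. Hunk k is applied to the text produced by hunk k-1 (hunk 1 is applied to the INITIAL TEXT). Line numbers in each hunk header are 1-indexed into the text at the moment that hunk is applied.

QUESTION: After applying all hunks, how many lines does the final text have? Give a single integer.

Hunk 1: at line 6 remove [ult,nau] add [oly,iht,zoid] -> 14 lines: outx cjakt kkiux qafz xil kqm oly iht zoid mpgo mst zcu wcdt vzutj
Hunk 2: at line 12 remove [wcdt] add [zlns,qbnj] -> 15 lines: outx cjakt kkiux qafz xil kqm oly iht zoid mpgo mst zcu zlns qbnj vzutj
Hunk 3: at line 4 remove [kqm,oly,iht] add [pmog,aykl] -> 14 lines: outx cjakt kkiux qafz xil pmog aykl zoid mpgo mst zcu zlns qbnj vzutj
Hunk 4: at line 1 remove [kkiux,qafz] add [jnrbe,kzeuu] -> 14 lines: outx cjakt jnrbe kzeuu xil pmog aykl zoid mpgo mst zcu zlns qbnj vzutj
Final line count: 14

Answer: 14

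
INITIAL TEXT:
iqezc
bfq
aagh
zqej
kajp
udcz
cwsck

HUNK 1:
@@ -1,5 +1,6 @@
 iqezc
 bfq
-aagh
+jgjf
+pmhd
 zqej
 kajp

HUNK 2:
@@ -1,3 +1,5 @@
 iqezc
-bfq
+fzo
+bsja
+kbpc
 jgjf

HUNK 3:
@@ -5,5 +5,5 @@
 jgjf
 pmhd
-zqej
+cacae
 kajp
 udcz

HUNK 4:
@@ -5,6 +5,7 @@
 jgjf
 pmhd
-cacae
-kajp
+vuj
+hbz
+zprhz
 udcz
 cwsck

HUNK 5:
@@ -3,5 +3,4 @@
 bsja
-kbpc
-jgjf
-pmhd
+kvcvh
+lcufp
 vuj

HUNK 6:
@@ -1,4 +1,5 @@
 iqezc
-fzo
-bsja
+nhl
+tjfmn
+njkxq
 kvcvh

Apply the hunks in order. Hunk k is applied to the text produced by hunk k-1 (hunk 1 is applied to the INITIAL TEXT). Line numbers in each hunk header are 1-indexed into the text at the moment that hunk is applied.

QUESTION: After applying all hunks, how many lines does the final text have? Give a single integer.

Hunk 1: at line 1 remove [aagh] add [jgjf,pmhd] -> 8 lines: iqezc bfq jgjf pmhd zqej kajp udcz cwsck
Hunk 2: at line 1 remove [bfq] add [fzo,bsja,kbpc] -> 10 lines: iqezc fzo bsja kbpc jgjf pmhd zqej kajp udcz cwsck
Hunk 3: at line 5 remove [zqej] add [cacae] -> 10 lines: iqezc fzo bsja kbpc jgjf pmhd cacae kajp udcz cwsck
Hunk 4: at line 5 remove [cacae,kajp] add [vuj,hbz,zprhz] -> 11 lines: iqezc fzo bsja kbpc jgjf pmhd vuj hbz zprhz udcz cwsck
Hunk 5: at line 3 remove [kbpc,jgjf,pmhd] add [kvcvh,lcufp] -> 10 lines: iqezc fzo bsja kvcvh lcufp vuj hbz zprhz udcz cwsck
Hunk 6: at line 1 remove [fzo,bsja] add [nhl,tjfmn,njkxq] -> 11 lines: iqezc nhl tjfmn njkxq kvcvh lcufp vuj hbz zprhz udcz cwsck
Final line count: 11

Answer: 11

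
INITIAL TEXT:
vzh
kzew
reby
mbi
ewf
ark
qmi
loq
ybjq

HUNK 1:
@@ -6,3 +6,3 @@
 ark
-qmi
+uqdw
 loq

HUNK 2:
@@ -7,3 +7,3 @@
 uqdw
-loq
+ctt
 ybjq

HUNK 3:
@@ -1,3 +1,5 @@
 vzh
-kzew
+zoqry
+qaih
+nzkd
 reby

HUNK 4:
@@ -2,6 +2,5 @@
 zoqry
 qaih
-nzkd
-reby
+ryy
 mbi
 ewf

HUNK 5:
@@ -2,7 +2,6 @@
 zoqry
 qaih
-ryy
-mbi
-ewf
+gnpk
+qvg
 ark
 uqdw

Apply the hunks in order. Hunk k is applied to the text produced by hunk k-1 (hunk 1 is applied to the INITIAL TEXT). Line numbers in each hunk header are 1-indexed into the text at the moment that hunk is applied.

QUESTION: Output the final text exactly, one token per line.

Hunk 1: at line 6 remove [qmi] add [uqdw] -> 9 lines: vzh kzew reby mbi ewf ark uqdw loq ybjq
Hunk 2: at line 7 remove [loq] add [ctt] -> 9 lines: vzh kzew reby mbi ewf ark uqdw ctt ybjq
Hunk 3: at line 1 remove [kzew] add [zoqry,qaih,nzkd] -> 11 lines: vzh zoqry qaih nzkd reby mbi ewf ark uqdw ctt ybjq
Hunk 4: at line 2 remove [nzkd,reby] add [ryy] -> 10 lines: vzh zoqry qaih ryy mbi ewf ark uqdw ctt ybjq
Hunk 5: at line 2 remove [ryy,mbi,ewf] add [gnpk,qvg] -> 9 lines: vzh zoqry qaih gnpk qvg ark uqdw ctt ybjq

Answer: vzh
zoqry
qaih
gnpk
qvg
ark
uqdw
ctt
ybjq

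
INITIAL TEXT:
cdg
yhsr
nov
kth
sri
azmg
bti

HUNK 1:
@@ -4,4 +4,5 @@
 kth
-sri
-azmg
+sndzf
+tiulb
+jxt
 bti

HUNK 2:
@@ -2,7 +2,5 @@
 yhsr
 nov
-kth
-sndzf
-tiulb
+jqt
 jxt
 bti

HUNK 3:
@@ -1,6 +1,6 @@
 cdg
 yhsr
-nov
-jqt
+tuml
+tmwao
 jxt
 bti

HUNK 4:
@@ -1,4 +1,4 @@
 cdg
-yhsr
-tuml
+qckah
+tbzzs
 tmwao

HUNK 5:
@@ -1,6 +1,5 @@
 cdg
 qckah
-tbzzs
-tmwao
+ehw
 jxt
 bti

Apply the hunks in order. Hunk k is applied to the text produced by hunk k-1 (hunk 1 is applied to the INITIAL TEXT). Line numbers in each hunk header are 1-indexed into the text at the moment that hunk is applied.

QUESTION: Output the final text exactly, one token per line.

Answer: cdg
qckah
ehw
jxt
bti

Derivation:
Hunk 1: at line 4 remove [sri,azmg] add [sndzf,tiulb,jxt] -> 8 lines: cdg yhsr nov kth sndzf tiulb jxt bti
Hunk 2: at line 2 remove [kth,sndzf,tiulb] add [jqt] -> 6 lines: cdg yhsr nov jqt jxt bti
Hunk 3: at line 1 remove [nov,jqt] add [tuml,tmwao] -> 6 lines: cdg yhsr tuml tmwao jxt bti
Hunk 4: at line 1 remove [yhsr,tuml] add [qckah,tbzzs] -> 6 lines: cdg qckah tbzzs tmwao jxt bti
Hunk 5: at line 1 remove [tbzzs,tmwao] add [ehw] -> 5 lines: cdg qckah ehw jxt bti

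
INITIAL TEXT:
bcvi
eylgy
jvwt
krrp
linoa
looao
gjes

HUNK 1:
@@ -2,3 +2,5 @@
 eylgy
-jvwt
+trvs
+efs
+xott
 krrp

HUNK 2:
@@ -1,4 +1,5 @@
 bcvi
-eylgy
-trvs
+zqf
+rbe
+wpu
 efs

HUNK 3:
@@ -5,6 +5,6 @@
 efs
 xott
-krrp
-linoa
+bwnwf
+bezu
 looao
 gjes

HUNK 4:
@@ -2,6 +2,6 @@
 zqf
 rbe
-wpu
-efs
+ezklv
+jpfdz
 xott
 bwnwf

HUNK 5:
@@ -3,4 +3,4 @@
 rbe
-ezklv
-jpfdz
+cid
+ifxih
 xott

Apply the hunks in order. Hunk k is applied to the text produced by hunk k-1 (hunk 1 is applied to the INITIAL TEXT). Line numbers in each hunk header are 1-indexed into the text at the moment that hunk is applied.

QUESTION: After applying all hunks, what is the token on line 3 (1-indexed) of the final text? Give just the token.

Hunk 1: at line 2 remove [jvwt] add [trvs,efs,xott] -> 9 lines: bcvi eylgy trvs efs xott krrp linoa looao gjes
Hunk 2: at line 1 remove [eylgy,trvs] add [zqf,rbe,wpu] -> 10 lines: bcvi zqf rbe wpu efs xott krrp linoa looao gjes
Hunk 3: at line 5 remove [krrp,linoa] add [bwnwf,bezu] -> 10 lines: bcvi zqf rbe wpu efs xott bwnwf bezu looao gjes
Hunk 4: at line 2 remove [wpu,efs] add [ezklv,jpfdz] -> 10 lines: bcvi zqf rbe ezklv jpfdz xott bwnwf bezu looao gjes
Hunk 5: at line 3 remove [ezklv,jpfdz] add [cid,ifxih] -> 10 lines: bcvi zqf rbe cid ifxih xott bwnwf bezu looao gjes
Final line 3: rbe

Answer: rbe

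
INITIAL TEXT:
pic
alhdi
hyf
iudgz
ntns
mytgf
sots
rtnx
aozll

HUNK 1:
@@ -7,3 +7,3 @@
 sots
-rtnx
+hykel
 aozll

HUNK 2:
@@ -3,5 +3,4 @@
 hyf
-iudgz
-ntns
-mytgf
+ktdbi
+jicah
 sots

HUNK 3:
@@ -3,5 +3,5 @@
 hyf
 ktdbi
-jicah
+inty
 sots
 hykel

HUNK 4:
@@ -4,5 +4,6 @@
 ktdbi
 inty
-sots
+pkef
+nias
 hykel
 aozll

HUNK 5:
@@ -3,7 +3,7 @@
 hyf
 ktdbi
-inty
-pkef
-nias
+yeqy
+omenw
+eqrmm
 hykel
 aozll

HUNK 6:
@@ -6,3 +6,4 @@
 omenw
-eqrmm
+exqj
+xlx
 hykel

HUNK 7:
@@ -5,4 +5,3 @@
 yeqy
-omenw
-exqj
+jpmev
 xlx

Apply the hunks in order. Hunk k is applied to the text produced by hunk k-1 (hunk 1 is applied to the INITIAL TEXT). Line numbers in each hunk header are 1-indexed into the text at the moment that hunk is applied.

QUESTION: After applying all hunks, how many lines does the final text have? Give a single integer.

Hunk 1: at line 7 remove [rtnx] add [hykel] -> 9 lines: pic alhdi hyf iudgz ntns mytgf sots hykel aozll
Hunk 2: at line 3 remove [iudgz,ntns,mytgf] add [ktdbi,jicah] -> 8 lines: pic alhdi hyf ktdbi jicah sots hykel aozll
Hunk 3: at line 3 remove [jicah] add [inty] -> 8 lines: pic alhdi hyf ktdbi inty sots hykel aozll
Hunk 4: at line 4 remove [sots] add [pkef,nias] -> 9 lines: pic alhdi hyf ktdbi inty pkef nias hykel aozll
Hunk 5: at line 3 remove [inty,pkef,nias] add [yeqy,omenw,eqrmm] -> 9 lines: pic alhdi hyf ktdbi yeqy omenw eqrmm hykel aozll
Hunk 6: at line 6 remove [eqrmm] add [exqj,xlx] -> 10 lines: pic alhdi hyf ktdbi yeqy omenw exqj xlx hykel aozll
Hunk 7: at line 5 remove [omenw,exqj] add [jpmev] -> 9 lines: pic alhdi hyf ktdbi yeqy jpmev xlx hykel aozll
Final line count: 9

Answer: 9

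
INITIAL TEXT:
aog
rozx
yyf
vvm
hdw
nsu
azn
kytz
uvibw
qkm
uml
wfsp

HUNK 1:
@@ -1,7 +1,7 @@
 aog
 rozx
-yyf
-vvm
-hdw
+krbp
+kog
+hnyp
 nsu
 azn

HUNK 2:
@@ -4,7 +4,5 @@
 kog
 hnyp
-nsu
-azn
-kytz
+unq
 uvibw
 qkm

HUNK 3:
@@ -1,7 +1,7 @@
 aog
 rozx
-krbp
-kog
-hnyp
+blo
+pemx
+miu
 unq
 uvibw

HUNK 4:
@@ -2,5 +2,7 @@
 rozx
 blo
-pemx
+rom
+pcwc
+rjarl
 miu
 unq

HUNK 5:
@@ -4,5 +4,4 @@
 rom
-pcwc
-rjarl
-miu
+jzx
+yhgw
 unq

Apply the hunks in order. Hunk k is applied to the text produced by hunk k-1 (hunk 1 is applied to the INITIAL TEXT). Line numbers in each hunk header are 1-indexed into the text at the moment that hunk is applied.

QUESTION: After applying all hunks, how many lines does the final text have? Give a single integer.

Hunk 1: at line 1 remove [yyf,vvm,hdw] add [krbp,kog,hnyp] -> 12 lines: aog rozx krbp kog hnyp nsu azn kytz uvibw qkm uml wfsp
Hunk 2: at line 4 remove [nsu,azn,kytz] add [unq] -> 10 lines: aog rozx krbp kog hnyp unq uvibw qkm uml wfsp
Hunk 3: at line 1 remove [krbp,kog,hnyp] add [blo,pemx,miu] -> 10 lines: aog rozx blo pemx miu unq uvibw qkm uml wfsp
Hunk 4: at line 2 remove [pemx] add [rom,pcwc,rjarl] -> 12 lines: aog rozx blo rom pcwc rjarl miu unq uvibw qkm uml wfsp
Hunk 5: at line 4 remove [pcwc,rjarl,miu] add [jzx,yhgw] -> 11 lines: aog rozx blo rom jzx yhgw unq uvibw qkm uml wfsp
Final line count: 11

Answer: 11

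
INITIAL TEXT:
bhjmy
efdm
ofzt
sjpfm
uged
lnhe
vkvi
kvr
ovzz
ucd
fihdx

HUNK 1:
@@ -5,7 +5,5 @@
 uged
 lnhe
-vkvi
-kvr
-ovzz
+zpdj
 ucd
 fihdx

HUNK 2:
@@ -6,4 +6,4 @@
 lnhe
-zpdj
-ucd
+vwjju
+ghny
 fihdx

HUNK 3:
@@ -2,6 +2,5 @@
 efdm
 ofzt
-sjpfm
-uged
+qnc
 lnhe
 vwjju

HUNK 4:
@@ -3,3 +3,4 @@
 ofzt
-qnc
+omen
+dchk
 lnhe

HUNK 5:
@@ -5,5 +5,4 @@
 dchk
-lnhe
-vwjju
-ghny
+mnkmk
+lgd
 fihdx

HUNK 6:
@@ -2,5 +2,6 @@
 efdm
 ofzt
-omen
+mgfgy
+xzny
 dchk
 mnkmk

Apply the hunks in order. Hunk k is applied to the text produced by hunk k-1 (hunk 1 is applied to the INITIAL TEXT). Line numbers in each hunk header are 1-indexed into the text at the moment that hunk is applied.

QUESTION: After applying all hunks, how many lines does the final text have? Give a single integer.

Hunk 1: at line 5 remove [vkvi,kvr,ovzz] add [zpdj] -> 9 lines: bhjmy efdm ofzt sjpfm uged lnhe zpdj ucd fihdx
Hunk 2: at line 6 remove [zpdj,ucd] add [vwjju,ghny] -> 9 lines: bhjmy efdm ofzt sjpfm uged lnhe vwjju ghny fihdx
Hunk 3: at line 2 remove [sjpfm,uged] add [qnc] -> 8 lines: bhjmy efdm ofzt qnc lnhe vwjju ghny fihdx
Hunk 4: at line 3 remove [qnc] add [omen,dchk] -> 9 lines: bhjmy efdm ofzt omen dchk lnhe vwjju ghny fihdx
Hunk 5: at line 5 remove [lnhe,vwjju,ghny] add [mnkmk,lgd] -> 8 lines: bhjmy efdm ofzt omen dchk mnkmk lgd fihdx
Hunk 6: at line 2 remove [omen] add [mgfgy,xzny] -> 9 lines: bhjmy efdm ofzt mgfgy xzny dchk mnkmk lgd fihdx
Final line count: 9

Answer: 9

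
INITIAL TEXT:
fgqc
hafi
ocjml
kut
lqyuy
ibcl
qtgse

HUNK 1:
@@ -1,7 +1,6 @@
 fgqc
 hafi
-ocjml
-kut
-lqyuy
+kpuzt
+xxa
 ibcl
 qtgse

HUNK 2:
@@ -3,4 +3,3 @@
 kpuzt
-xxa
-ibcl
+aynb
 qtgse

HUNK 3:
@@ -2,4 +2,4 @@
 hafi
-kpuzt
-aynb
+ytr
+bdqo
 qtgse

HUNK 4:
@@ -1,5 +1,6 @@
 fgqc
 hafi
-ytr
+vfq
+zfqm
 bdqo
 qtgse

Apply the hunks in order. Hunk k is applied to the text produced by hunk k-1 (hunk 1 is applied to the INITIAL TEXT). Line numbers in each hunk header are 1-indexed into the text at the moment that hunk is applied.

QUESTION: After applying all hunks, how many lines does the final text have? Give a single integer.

Hunk 1: at line 1 remove [ocjml,kut,lqyuy] add [kpuzt,xxa] -> 6 lines: fgqc hafi kpuzt xxa ibcl qtgse
Hunk 2: at line 3 remove [xxa,ibcl] add [aynb] -> 5 lines: fgqc hafi kpuzt aynb qtgse
Hunk 3: at line 2 remove [kpuzt,aynb] add [ytr,bdqo] -> 5 lines: fgqc hafi ytr bdqo qtgse
Hunk 4: at line 1 remove [ytr] add [vfq,zfqm] -> 6 lines: fgqc hafi vfq zfqm bdqo qtgse
Final line count: 6

Answer: 6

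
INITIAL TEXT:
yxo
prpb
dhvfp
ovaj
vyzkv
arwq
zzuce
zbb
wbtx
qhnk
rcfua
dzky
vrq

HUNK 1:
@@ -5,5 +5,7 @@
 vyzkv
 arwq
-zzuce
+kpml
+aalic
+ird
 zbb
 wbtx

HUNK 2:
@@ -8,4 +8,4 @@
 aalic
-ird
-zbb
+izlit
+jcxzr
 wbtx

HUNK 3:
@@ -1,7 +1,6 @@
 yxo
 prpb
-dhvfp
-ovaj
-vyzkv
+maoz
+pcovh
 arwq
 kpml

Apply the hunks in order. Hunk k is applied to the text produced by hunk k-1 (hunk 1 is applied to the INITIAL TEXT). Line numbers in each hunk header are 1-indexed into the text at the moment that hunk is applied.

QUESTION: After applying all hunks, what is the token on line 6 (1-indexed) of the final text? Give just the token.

Hunk 1: at line 5 remove [zzuce] add [kpml,aalic,ird] -> 15 lines: yxo prpb dhvfp ovaj vyzkv arwq kpml aalic ird zbb wbtx qhnk rcfua dzky vrq
Hunk 2: at line 8 remove [ird,zbb] add [izlit,jcxzr] -> 15 lines: yxo prpb dhvfp ovaj vyzkv arwq kpml aalic izlit jcxzr wbtx qhnk rcfua dzky vrq
Hunk 3: at line 1 remove [dhvfp,ovaj,vyzkv] add [maoz,pcovh] -> 14 lines: yxo prpb maoz pcovh arwq kpml aalic izlit jcxzr wbtx qhnk rcfua dzky vrq
Final line 6: kpml

Answer: kpml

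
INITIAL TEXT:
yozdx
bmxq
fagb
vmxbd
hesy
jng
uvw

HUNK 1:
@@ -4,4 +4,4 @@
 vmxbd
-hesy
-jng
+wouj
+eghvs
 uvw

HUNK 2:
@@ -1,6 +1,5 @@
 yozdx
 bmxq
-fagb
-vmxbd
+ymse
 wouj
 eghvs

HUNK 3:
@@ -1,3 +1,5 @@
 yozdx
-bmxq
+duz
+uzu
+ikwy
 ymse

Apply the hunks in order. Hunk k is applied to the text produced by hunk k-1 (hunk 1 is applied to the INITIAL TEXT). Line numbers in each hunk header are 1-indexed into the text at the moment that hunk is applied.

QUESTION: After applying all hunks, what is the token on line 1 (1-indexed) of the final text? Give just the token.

Hunk 1: at line 4 remove [hesy,jng] add [wouj,eghvs] -> 7 lines: yozdx bmxq fagb vmxbd wouj eghvs uvw
Hunk 2: at line 1 remove [fagb,vmxbd] add [ymse] -> 6 lines: yozdx bmxq ymse wouj eghvs uvw
Hunk 3: at line 1 remove [bmxq] add [duz,uzu,ikwy] -> 8 lines: yozdx duz uzu ikwy ymse wouj eghvs uvw
Final line 1: yozdx

Answer: yozdx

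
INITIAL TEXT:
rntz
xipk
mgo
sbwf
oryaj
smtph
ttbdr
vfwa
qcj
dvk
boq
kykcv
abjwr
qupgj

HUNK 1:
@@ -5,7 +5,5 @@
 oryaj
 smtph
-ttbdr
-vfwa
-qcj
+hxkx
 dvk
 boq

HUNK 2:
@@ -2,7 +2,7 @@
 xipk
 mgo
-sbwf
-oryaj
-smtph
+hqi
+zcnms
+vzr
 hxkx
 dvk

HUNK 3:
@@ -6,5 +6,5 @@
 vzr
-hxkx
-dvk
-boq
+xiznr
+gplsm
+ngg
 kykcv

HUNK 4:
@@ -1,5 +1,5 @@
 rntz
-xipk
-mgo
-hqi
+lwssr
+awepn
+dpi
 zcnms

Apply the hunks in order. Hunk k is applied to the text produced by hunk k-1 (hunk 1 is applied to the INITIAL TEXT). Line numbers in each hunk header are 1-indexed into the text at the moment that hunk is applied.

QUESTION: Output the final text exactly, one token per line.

Hunk 1: at line 5 remove [ttbdr,vfwa,qcj] add [hxkx] -> 12 lines: rntz xipk mgo sbwf oryaj smtph hxkx dvk boq kykcv abjwr qupgj
Hunk 2: at line 2 remove [sbwf,oryaj,smtph] add [hqi,zcnms,vzr] -> 12 lines: rntz xipk mgo hqi zcnms vzr hxkx dvk boq kykcv abjwr qupgj
Hunk 3: at line 6 remove [hxkx,dvk,boq] add [xiznr,gplsm,ngg] -> 12 lines: rntz xipk mgo hqi zcnms vzr xiznr gplsm ngg kykcv abjwr qupgj
Hunk 4: at line 1 remove [xipk,mgo,hqi] add [lwssr,awepn,dpi] -> 12 lines: rntz lwssr awepn dpi zcnms vzr xiznr gplsm ngg kykcv abjwr qupgj

Answer: rntz
lwssr
awepn
dpi
zcnms
vzr
xiznr
gplsm
ngg
kykcv
abjwr
qupgj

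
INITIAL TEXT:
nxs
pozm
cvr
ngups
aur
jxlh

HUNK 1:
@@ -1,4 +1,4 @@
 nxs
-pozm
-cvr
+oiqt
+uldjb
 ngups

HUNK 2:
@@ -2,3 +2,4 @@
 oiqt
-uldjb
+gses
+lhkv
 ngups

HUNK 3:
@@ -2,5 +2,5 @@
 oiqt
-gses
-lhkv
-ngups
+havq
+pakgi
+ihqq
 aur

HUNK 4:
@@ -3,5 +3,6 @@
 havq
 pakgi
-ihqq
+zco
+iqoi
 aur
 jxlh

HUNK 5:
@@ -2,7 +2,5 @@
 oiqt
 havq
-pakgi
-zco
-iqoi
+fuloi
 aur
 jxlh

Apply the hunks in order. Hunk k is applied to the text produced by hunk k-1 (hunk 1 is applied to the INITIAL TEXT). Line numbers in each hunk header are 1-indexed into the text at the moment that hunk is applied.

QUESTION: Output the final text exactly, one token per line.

Answer: nxs
oiqt
havq
fuloi
aur
jxlh

Derivation:
Hunk 1: at line 1 remove [pozm,cvr] add [oiqt,uldjb] -> 6 lines: nxs oiqt uldjb ngups aur jxlh
Hunk 2: at line 2 remove [uldjb] add [gses,lhkv] -> 7 lines: nxs oiqt gses lhkv ngups aur jxlh
Hunk 3: at line 2 remove [gses,lhkv,ngups] add [havq,pakgi,ihqq] -> 7 lines: nxs oiqt havq pakgi ihqq aur jxlh
Hunk 4: at line 3 remove [ihqq] add [zco,iqoi] -> 8 lines: nxs oiqt havq pakgi zco iqoi aur jxlh
Hunk 5: at line 2 remove [pakgi,zco,iqoi] add [fuloi] -> 6 lines: nxs oiqt havq fuloi aur jxlh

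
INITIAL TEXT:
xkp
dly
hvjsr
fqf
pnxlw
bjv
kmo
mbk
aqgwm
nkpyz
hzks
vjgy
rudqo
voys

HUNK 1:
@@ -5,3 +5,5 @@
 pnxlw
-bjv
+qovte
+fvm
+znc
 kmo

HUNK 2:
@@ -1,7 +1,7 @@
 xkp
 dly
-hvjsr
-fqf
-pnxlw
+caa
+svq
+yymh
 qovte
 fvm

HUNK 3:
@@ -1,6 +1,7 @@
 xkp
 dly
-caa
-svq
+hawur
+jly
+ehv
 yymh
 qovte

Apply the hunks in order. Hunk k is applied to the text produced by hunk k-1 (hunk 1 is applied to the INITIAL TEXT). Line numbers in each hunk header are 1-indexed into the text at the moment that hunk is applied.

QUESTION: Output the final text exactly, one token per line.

Answer: xkp
dly
hawur
jly
ehv
yymh
qovte
fvm
znc
kmo
mbk
aqgwm
nkpyz
hzks
vjgy
rudqo
voys

Derivation:
Hunk 1: at line 5 remove [bjv] add [qovte,fvm,znc] -> 16 lines: xkp dly hvjsr fqf pnxlw qovte fvm znc kmo mbk aqgwm nkpyz hzks vjgy rudqo voys
Hunk 2: at line 1 remove [hvjsr,fqf,pnxlw] add [caa,svq,yymh] -> 16 lines: xkp dly caa svq yymh qovte fvm znc kmo mbk aqgwm nkpyz hzks vjgy rudqo voys
Hunk 3: at line 1 remove [caa,svq] add [hawur,jly,ehv] -> 17 lines: xkp dly hawur jly ehv yymh qovte fvm znc kmo mbk aqgwm nkpyz hzks vjgy rudqo voys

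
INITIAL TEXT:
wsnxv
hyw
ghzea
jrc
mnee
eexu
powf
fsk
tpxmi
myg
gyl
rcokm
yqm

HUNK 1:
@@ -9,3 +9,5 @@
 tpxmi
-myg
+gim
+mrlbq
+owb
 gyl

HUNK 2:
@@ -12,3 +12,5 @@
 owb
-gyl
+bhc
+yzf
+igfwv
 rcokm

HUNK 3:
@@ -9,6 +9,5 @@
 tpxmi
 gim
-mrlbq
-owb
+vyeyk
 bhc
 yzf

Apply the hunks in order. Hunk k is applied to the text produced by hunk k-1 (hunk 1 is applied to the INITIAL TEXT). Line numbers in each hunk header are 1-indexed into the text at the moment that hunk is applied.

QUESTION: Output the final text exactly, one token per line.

Answer: wsnxv
hyw
ghzea
jrc
mnee
eexu
powf
fsk
tpxmi
gim
vyeyk
bhc
yzf
igfwv
rcokm
yqm

Derivation:
Hunk 1: at line 9 remove [myg] add [gim,mrlbq,owb] -> 15 lines: wsnxv hyw ghzea jrc mnee eexu powf fsk tpxmi gim mrlbq owb gyl rcokm yqm
Hunk 2: at line 12 remove [gyl] add [bhc,yzf,igfwv] -> 17 lines: wsnxv hyw ghzea jrc mnee eexu powf fsk tpxmi gim mrlbq owb bhc yzf igfwv rcokm yqm
Hunk 3: at line 9 remove [mrlbq,owb] add [vyeyk] -> 16 lines: wsnxv hyw ghzea jrc mnee eexu powf fsk tpxmi gim vyeyk bhc yzf igfwv rcokm yqm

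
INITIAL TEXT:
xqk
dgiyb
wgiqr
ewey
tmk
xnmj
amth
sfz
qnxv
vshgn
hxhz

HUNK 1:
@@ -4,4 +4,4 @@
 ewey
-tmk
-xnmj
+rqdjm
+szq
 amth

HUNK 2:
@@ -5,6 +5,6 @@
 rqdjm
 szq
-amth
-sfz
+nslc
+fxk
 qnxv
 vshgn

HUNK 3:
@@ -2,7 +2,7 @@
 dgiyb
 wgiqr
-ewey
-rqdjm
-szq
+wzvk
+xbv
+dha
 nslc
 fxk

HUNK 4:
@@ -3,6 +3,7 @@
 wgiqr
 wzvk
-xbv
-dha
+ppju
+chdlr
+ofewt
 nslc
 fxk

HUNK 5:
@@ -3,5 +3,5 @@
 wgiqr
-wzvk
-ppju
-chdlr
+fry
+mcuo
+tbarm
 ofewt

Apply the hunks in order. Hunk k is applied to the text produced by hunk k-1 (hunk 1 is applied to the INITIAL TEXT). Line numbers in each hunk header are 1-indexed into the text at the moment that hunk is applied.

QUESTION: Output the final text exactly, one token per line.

Answer: xqk
dgiyb
wgiqr
fry
mcuo
tbarm
ofewt
nslc
fxk
qnxv
vshgn
hxhz

Derivation:
Hunk 1: at line 4 remove [tmk,xnmj] add [rqdjm,szq] -> 11 lines: xqk dgiyb wgiqr ewey rqdjm szq amth sfz qnxv vshgn hxhz
Hunk 2: at line 5 remove [amth,sfz] add [nslc,fxk] -> 11 lines: xqk dgiyb wgiqr ewey rqdjm szq nslc fxk qnxv vshgn hxhz
Hunk 3: at line 2 remove [ewey,rqdjm,szq] add [wzvk,xbv,dha] -> 11 lines: xqk dgiyb wgiqr wzvk xbv dha nslc fxk qnxv vshgn hxhz
Hunk 4: at line 3 remove [xbv,dha] add [ppju,chdlr,ofewt] -> 12 lines: xqk dgiyb wgiqr wzvk ppju chdlr ofewt nslc fxk qnxv vshgn hxhz
Hunk 5: at line 3 remove [wzvk,ppju,chdlr] add [fry,mcuo,tbarm] -> 12 lines: xqk dgiyb wgiqr fry mcuo tbarm ofewt nslc fxk qnxv vshgn hxhz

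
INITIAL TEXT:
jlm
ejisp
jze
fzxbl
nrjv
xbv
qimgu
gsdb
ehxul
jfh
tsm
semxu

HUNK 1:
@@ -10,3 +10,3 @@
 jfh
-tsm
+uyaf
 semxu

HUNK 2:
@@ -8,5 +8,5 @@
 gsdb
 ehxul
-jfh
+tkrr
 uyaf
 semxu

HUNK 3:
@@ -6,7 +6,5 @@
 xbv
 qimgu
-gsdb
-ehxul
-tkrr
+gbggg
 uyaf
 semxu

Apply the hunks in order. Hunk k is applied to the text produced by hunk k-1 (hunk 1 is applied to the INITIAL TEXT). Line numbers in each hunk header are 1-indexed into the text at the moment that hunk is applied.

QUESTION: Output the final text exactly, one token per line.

Answer: jlm
ejisp
jze
fzxbl
nrjv
xbv
qimgu
gbggg
uyaf
semxu

Derivation:
Hunk 1: at line 10 remove [tsm] add [uyaf] -> 12 lines: jlm ejisp jze fzxbl nrjv xbv qimgu gsdb ehxul jfh uyaf semxu
Hunk 2: at line 8 remove [jfh] add [tkrr] -> 12 lines: jlm ejisp jze fzxbl nrjv xbv qimgu gsdb ehxul tkrr uyaf semxu
Hunk 3: at line 6 remove [gsdb,ehxul,tkrr] add [gbggg] -> 10 lines: jlm ejisp jze fzxbl nrjv xbv qimgu gbggg uyaf semxu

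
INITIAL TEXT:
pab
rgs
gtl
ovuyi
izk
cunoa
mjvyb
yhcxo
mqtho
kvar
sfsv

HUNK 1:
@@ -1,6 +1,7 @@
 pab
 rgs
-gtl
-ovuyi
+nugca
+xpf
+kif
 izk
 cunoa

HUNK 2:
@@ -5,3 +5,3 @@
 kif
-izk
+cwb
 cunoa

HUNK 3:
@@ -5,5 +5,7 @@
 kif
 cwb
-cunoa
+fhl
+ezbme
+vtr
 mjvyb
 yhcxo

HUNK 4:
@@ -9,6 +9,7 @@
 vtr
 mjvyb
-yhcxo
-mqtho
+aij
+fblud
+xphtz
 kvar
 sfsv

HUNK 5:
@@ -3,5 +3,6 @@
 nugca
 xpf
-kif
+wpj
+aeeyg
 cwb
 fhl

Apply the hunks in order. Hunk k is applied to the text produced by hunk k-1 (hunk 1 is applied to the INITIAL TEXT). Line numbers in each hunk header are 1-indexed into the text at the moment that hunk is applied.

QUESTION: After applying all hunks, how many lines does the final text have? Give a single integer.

Answer: 16

Derivation:
Hunk 1: at line 1 remove [gtl,ovuyi] add [nugca,xpf,kif] -> 12 lines: pab rgs nugca xpf kif izk cunoa mjvyb yhcxo mqtho kvar sfsv
Hunk 2: at line 5 remove [izk] add [cwb] -> 12 lines: pab rgs nugca xpf kif cwb cunoa mjvyb yhcxo mqtho kvar sfsv
Hunk 3: at line 5 remove [cunoa] add [fhl,ezbme,vtr] -> 14 lines: pab rgs nugca xpf kif cwb fhl ezbme vtr mjvyb yhcxo mqtho kvar sfsv
Hunk 4: at line 9 remove [yhcxo,mqtho] add [aij,fblud,xphtz] -> 15 lines: pab rgs nugca xpf kif cwb fhl ezbme vtr mjvyb aij fblud xphtz kvar sfsv
Hunk 5: at line 3 remove [kif] add [wpj,aeeyg] -> 16 lines: pab rgs nugca xpf wpj aeeyg cwb fhl ezbme vtr mjvyb aij fblud xphtz kvar sfsv
Final line count: 16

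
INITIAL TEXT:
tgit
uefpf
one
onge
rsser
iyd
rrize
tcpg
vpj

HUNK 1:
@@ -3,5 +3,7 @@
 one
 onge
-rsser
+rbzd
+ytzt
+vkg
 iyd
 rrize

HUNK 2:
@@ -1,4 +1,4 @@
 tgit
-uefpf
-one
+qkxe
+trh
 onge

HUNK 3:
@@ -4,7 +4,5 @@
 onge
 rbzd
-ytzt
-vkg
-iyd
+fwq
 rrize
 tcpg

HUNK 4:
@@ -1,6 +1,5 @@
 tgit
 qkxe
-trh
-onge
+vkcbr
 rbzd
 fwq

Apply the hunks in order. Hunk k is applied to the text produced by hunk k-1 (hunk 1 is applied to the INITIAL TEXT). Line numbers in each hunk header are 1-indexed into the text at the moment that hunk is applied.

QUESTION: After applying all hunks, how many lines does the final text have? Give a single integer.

Hunk 1: at line 3 remove [rsser] add [rbzd,ytzt,vkg] -> 11 lines: tgit uefpf one onge rbzd ytzt vkg iyd rrize tcpg vpj
Hunk 2: at line 1 remove [uefpf,one] add [qkxe,trh] -> 11 lines: tgit qkxe trh onge rbzd ytzt vkg iyd rrize tcpg vpj
Hunk 3: at line 4 remove [ytzt,vkg,iyd] add [fwq] -> 9 lines: tgit qkxe trh onge rbzd fwq rrize tcpg vpj
Hunk 4: at line 1 remove [trh,onge] add [vkcbr] -> 8 lines: tgit qkxe vkcbr rbzd fwq rrize tcpg vpj
Final line count: 8

Answer: 8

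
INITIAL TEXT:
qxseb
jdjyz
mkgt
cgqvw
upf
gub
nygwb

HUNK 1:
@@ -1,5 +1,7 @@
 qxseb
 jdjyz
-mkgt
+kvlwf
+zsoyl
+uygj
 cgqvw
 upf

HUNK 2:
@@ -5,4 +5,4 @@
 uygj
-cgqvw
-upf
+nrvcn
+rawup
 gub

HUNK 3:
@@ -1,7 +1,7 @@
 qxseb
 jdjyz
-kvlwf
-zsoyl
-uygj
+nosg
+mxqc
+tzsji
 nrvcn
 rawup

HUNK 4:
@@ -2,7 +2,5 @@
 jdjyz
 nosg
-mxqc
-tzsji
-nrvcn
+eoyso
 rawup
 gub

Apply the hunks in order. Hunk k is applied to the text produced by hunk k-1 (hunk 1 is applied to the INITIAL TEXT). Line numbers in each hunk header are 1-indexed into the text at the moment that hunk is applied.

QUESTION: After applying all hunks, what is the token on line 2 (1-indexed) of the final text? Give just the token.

Answer: jdjyz

Derivation:
Hunk 1: at line 1 remove [mkgt] add [kvlwf,zsoyl,uygj] -> 9 lines: qxseb jdjyz kvlwf zsoyl uygj cgqvw upf gub nygwb
Hunk 2: at line 5 remove [cgqvw,upf] add [nrvcn,rawup] -> 9 lines: qxseb jdjyz kvlwf zsoyl uygj nrvcn rawup gub nygwb
Hunk 3: at line 1 remove [kvlwf,zsoyl,uygj] add [nosg,mxqc,tzsji] -> 9 lines: qxseb jdjyz nosg mxqc tzsji nrvcn rawup gub nygwb
Hunk 4: at line 2 remove [mxqc,tzsji,nrvcn] add [eoyso] -> 7 lines: qxseb jdjyz nosg eoyso rawup gub nygwb
Final line 2: jdjyz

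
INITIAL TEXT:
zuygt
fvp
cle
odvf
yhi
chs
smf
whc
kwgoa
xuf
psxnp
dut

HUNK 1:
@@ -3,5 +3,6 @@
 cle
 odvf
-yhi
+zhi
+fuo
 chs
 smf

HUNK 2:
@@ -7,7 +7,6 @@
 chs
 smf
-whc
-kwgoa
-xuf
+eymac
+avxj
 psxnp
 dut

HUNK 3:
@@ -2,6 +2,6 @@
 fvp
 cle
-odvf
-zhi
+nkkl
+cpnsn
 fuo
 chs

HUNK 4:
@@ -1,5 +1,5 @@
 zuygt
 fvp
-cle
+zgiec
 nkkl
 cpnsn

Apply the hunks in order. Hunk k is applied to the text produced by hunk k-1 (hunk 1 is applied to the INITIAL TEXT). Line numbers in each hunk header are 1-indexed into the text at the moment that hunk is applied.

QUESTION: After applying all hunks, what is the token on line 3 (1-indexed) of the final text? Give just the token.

Hunk 1: at line 3 remove [yhi] add [zhi,fuo] -> 13 lines: zuygt fvp cle odvf zhi fuo chs smf whc kwgoa xuf psxnp dut
Hunk 2: at line 7 remove [whc,kwgoa,xuf] add [eymac,avxj] -> 12 lines: zuygt fvp cle odvf zhi fuo chs smf eymac avxj psxnp dut
Hunk 3: at line 2 remove [odvf,zhi] add [nkkl,cpnsn] -> 12 lines: zuygt fvp cle nkkl cpnsn fuo chs smf eymac avxj psxnp dut
Hunk 4: at line 1 remove [cle] add [zgiec] -> 12 lines: zuygt fvp zgiec nkkl cpnsn fuo chs smf eymac avxj psxnp dut
Final line 3: zgiec

Answer: zgiec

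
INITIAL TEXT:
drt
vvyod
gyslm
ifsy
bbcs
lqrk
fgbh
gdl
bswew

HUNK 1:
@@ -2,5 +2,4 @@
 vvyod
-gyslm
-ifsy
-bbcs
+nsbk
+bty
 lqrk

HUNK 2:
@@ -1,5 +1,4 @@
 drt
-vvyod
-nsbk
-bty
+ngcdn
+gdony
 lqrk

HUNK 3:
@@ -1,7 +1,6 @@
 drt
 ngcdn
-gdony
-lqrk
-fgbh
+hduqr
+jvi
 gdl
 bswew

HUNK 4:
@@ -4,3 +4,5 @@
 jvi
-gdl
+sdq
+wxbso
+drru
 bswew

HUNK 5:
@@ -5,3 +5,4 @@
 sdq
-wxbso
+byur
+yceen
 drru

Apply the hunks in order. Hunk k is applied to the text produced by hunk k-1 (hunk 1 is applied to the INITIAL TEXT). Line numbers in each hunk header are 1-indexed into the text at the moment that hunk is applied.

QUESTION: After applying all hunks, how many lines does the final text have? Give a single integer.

Hunk 1: at line 2 remove [gyslm,ifsy,bbcs] add [nsbk,bty] -> 8 lines: drt vvyod nsbk bty lqrk fgbh gdl bswew
Hunk 2: at line 1 remove [vvyod,nsbk,bty] add [ngcdn,gdony] -> 7 lines: drt ngcdn gdony lqrk fgbh gdl bswew
Hunk 3: at line 1 remove [gdony,lqrk,fgbh] add [hduqr,jvi] -> 6 lines: drt ngcdn hduqr jvi gdl bswew
Hunk 4: at line 4 remove [gdl] add [sdq,wxbso,drru] -> 8 lines: drt ngcdn hduqr jvi sdq wxbso drru bswew
Hunk 5: at line 5 remove [wxbso] add [byur,yceen] -> 9 lines: drt ngcdn hduqr jvi sdq byur yceen drru bswew
Final line count: 9

Answer: 9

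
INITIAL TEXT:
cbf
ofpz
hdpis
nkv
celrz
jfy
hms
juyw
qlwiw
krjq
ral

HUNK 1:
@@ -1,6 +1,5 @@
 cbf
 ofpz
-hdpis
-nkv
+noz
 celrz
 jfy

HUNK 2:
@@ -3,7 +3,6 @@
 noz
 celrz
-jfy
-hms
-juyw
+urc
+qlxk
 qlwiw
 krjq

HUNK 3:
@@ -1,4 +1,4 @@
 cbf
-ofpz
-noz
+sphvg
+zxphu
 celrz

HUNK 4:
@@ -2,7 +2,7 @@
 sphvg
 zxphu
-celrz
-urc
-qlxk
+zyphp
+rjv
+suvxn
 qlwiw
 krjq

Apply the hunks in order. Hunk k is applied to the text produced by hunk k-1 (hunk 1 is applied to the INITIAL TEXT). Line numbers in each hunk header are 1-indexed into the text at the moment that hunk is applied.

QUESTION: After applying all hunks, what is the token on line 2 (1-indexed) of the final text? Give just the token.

Answer: sphvg

Derivation:
Hunk 1: at line 1 remove [hdpis,nkv] add [noz] -> 10 lines: cbf ofpz noz celrz jfy hms juyw qlwiw krjq ral
Hunk 2: at line 3 remove [jfy,hms,juyw] add [urc,qlxk] -> 9 lines: cbf ofpz noz celrz urc qlxk qlwiw krjq ral
Hunk 3: at line 1 remove [ofpz,noz] add [sphvg,zxphu] -> 9 lines: cbf sphvg zxphu celrz urc qlxk qlwiw krjq ral
Hunk 4: at line 2 remove [celrz,urc,qlxk] add [zyphp,rjv,suvxn] -> 9 lines: cbf sphvg zxphu zyphp rjv suvxn qlwiw krjq ral
Final line 2: sphvg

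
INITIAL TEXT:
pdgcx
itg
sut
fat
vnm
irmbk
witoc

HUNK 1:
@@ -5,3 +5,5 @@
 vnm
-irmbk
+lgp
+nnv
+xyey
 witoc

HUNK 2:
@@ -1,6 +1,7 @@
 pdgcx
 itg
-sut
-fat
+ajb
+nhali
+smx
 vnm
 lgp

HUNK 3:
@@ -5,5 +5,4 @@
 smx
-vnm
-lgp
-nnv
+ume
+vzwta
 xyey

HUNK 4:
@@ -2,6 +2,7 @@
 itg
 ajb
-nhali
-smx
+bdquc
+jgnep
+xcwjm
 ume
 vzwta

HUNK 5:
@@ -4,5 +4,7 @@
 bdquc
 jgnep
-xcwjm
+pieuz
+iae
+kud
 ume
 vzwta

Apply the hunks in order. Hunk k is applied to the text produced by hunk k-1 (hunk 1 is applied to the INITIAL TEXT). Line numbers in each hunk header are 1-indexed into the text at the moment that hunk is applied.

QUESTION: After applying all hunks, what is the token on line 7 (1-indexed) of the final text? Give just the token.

Hunk 1: at line 5 remove [irmbk] add [lgp,nnv,xyey] -> 9 lines: pdgcx itg sut fat vnm lgp nnv xyey witoc
Hunk 2: at line 1 remove [sut,fat] add [ajb,nhali,smx] -> 10 lines: pdgcx itg ajb nhali smx vnm lgp nnv xyey witoc
Hunk 3: at line 5 remove [vnm,lgp,nnv] add [ume,vzwta] -> 9 lines: pdgcx itg ajb nhali smx ume vzwta xyey witoc
Hunk 4: at line 2 remove [nhali,smx] add [bdquc,jgnep,xcwjm] -> 10 lines: pdgcx itg ajb bdquc jgnep xcwjm ume vzwta xyey witoc
Hunk 5: at line 4 remove [xcwjm] add [pieuz,iae,kud] -> 12 lines: pdgcx itg ajb bdquc jgnep pieuz iae kud ume vzwta xyey witoc
Final line 7: iae

Answer: iae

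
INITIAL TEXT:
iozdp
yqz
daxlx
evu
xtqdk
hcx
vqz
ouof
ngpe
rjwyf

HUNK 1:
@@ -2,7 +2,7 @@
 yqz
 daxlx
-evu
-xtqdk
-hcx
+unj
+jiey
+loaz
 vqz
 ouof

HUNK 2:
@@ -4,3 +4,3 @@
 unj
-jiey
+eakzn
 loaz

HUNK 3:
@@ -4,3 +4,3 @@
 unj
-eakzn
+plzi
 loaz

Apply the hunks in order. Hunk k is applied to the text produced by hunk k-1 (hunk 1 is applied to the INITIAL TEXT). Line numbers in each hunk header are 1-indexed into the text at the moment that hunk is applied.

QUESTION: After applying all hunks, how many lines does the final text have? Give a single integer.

Answer: 10

Derivation:
Hunk 1: at line 2 remove [evu,xtqdk,hcx] add [unj,jiey,loaz] -> 10 lines: iozdp yqz daxlx unj jiey loaz vqz ouof ngpe rjwyf
Hunk 2: at line 4 remove [jiey] add [eakzn] -> 10 lines: iozdp yqz daxlx unj eakzn loaz vqz ouof ngpe rjwyf
Hunk 3: at line 4 remove [eakzn] add [plzi] -> 10 lines: iozdp yqz daxlx unj plzi loaz vqz ouof ngpe rjwyf
Final line count: 10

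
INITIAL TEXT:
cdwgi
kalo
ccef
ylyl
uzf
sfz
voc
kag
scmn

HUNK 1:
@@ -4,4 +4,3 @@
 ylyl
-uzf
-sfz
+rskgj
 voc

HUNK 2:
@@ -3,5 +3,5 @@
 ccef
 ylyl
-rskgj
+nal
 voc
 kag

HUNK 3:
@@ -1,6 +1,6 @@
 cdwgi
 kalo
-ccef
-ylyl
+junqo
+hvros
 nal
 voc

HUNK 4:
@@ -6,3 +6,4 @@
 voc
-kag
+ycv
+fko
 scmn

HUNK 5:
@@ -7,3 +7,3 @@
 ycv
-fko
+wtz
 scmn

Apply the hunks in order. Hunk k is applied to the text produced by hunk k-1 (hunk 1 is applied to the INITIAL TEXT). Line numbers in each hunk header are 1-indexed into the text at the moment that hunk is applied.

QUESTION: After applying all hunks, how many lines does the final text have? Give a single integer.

Hunk 1: at line 4 remove [uzf,sfz] add [rskgj] -> 8 lines: cdwgi kalo ccef ylyl rskgj voc kag scmn
Hunk 2: at line 3 remove [rskgj] add [nal] -> 8 lines: cdwgi kalo ccef ylyl nal voc kag scmn
Hunk 3: at line 1 remove [ccef,ylyl] add [junqo,hvros] -> 8 lines: cdwgi kalo junqo hvros nal voc kag scmn
Hunk 4: at line 6 remove [kag] add [ycv,fko] -> 9 lines: cdwgi kalo junqo hvros nal voc ycv fko scmn
Hunk 5: at line 7 remove [fko] add [wtz] -> 9 lines: cdwgi kalo junqo hvros nal voc ycv wtz scmn
Final line count: 9

Answer: 9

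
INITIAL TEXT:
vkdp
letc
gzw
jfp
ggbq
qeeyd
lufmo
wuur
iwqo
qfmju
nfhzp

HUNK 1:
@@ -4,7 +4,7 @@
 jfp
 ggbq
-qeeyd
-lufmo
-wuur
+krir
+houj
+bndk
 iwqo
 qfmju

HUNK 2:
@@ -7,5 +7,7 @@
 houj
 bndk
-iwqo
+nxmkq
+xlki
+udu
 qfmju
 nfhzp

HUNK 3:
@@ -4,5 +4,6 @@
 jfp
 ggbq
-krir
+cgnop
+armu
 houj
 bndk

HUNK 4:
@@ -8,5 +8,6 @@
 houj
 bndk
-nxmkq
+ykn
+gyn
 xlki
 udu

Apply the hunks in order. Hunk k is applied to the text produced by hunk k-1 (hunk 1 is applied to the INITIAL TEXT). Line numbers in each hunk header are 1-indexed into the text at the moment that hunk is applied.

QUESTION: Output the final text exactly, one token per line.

Hunk 1: at line 4 remove [qeeyd,lufmo,wuur] add [krir,houj,bndk] -> 11 lines: vkdp letc gzw jfp ggbq krir houj bndk iwqo qfmju nfhzp
Hunk 2: at line 7 remove [iwqo] add [nxmkq,xlki,udu] -> 13 lines: vkdp letc gzw jfp ggbq krir houj bndk nxmkq xlki udu qfmju nfhzp
Hunk 3: at line 4 remove [krir] add [cgnop,armu] -> 14 lines: vkdp letc gzw jfp ggbq cgnop armu houj bndk nxmkq xlki udu qfmju nfhzp
Hunk 4: at line 8 remove [nxmkq] add [ykn,gyn] -> 15 lines: vkdp letc gzw jfp ggbq cgnop armu houj bndk ykn gyn xlki udu qfmju nfhzp

Answer: vkdp
letc
gzw
jfp
ggbq
cgnop
armu
houj
bndk
ykn
gyn
xlki
udu
qfmju
nfhzp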